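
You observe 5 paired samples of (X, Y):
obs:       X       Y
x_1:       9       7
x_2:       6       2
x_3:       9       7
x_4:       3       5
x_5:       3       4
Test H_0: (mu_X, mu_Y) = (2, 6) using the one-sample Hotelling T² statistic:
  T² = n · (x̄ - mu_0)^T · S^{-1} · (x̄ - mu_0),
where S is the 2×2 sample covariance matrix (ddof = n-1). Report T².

Step 1 — sample mean vector:
  mean(X) = (9 + 6 + 9 + 3 + 3) / 5 = 30/5 = 6
  mean(Y) = (7 + 2 + 7 + 5 + 4) / 5 = 25/5 = 5
  x̄ = (6, 5),  deviation x̄ - mu_0 = (6, 5) - (2, 6) = (4, -1).

Step 2 — sample covariance matrix, S[i,j] = (1/(n-1)) · Σ_k (x_{k,i} - mean_i) · (x_{k,j} - mean_j), divisor n-1 = 4:
  S[X,X] = ((3)·(3) + (0)·(0) + (3)·(3) + (-3)·(-3) + (-3)·(-3)) / 4 = 36/4 = 9
  S[X,Y] = ((3)·(2) + (0)·(-3) + (3)·(2) + (-3)·(0) + (-3)·(-1)) / 4 = 15/4 = 3.75
  S[Y,Y] = ((2)·(2) + (-3)·(-3) + (2)·(2) + (0)·(0) + (-1)·(-1)) / 4 = 18/4 = 4.5
  S = [[9, 3.75],
 [3.75, 4.5]].

Step 3 — invert S. det(S) = 9·4.5 - (3.75)² = 26.4375.
  S^{-1} = (1/det) · [[d, -b], [-b, a]] = [[0.1702, -0.1418],
 [-0.1418, 0.3404]].

Step 4 — quadratic form (x̄ - mu_0)^T · S^{-1} · (x̄ - mu_0):
  S^{-1} · (x̄ - mu_0) = (0.8227, -0.9078),
  (x̄ - mu_0)^T · [...] = (4)·(0.8227) + (-1)·(-0.9078) = 4.1986.

Step 5 — scale by n: T² = 5 · 4.1986 = 20.9929.

T² ≈ 20.9929


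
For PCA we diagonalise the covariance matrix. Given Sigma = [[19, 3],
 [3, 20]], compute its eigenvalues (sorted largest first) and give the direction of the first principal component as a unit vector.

Step 1 — characteristic polynomial of 2×2 Sigma:
  det(Sigma - λI) = λ² - trace · λ + det = 0.
  trace = 19 + 20 = 39, det = 19·20 - (3)² = 371.
Step 2 — discriminant:
  Δ = trace² - 4·det = 1521 - 1484 = 37.
Step 3 — eigenvalues:
  λ = (trace ± √Δ)/2 = (39 ± 6.0828)/2,
  λ_1 = 22.5414,  λ_2 = 16.4586.

Step 4 — unit eigenvector for λ_1: solve (Sigma - λ_1 I)v = 0. First row:
  (19 - 22.5414)·v_x + (3)·v_y = 0, i.e. (-3.5414)·v_x + (3)·v_y = 0,
  so v ∝ (b, λ_1 - a) = (3, 3.5414) = u.
  ||u|| = √((3)² + (3.5414)²) = √(21.5414) ≈ 4.6413,
  v_1 = u/||u|| ≈ (0.6464, 0.763) (||v_1|| = 1).

λ_1 = 22.5414,  λ_2 = 16.4586;  v_1 ≈ (0.6464, 0.763)


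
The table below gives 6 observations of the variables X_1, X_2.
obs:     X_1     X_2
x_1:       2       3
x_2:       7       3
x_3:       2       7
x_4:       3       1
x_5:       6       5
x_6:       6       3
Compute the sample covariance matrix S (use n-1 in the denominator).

Step 1 — column means:
  mean(X_1) = (2 + 7 + 2 + 3 + 6 + 6) / 6 = 26/6 = 4.3333
  mean(X_2) = (3 + 3 + 7 + 1 + 5 + 3) / 6 = 22/6 = 3.6667

Step 2 — sample covariance S[i,j] = (1/(n-1)) · Σ_k (x_{k,i} - mean_i) · (x_{k,j} - mean_j), with n-1 = 5.
  S[X_1,X_1] = ((-2.3333)·(-2.3333) + (2.6667)·(2.6667) + (-2.3333)·(-2.3333) + (-1.3333)·(-1.3333) + (1.6667)·(1.6667) + (1.6667)·(1.6667)) / 5 = 25.3333/5 = 5.0667
  S[X_1,X_2] = ((-2.3333)·(-0.6667) + (2.6667)·(-0.6667) + (-2.3333)·(3.3333) + (-1.3333)·(-2.6667) + (1.6667)·(1.3333) + (1.6667)·(-0.6667)) / 5 = -3.3333/5 = -0.6667
  S[X_2,X_2] = ((-0.6667)·(-0.6667) + (-0.6667)·(-0.6667) + (3.3333)·(3.3333) + (-2.6667)·(-2.6667) + (1.3333)·(1.3333) + (-0.6667)·(-0.6667)) / 5 = 21.3333/5 = 4.2667

S is symmetric (S[j,i] = S[i,j]). Assembling:

S = [[5.0667, -0.6667],
 [-0.6667, 4.2667]]


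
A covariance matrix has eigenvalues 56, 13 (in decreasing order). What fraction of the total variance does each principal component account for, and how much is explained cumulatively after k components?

Step 1 — total variance = trace(Sigma) = Σ λ_i = 56 + 13 = 69.

Step 2 — fraction explained by component i = λ_i / Σ λ:
  PC1: 56/69 = 0.8116
  PC2: 13/69 = 0.1884

Step 3 — cumulative fraction after k components = (λ_1 + ... + λ_k) / Σ λ:
  k = 1: 56/69 = 0.8116
  k = 2: (56 + 13)/69 = 69/69 = 1

Summary (fraction, with percent):

explained: PC1 0.8116 (81.16%), PC2 0.1884 (18.84%);  cumulative: 0.8116, 1


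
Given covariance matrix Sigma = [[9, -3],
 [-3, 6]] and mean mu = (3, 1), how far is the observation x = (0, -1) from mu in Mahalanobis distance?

Step 1 — centre the observation: (x - mu) = (-3, -2).

Step 2 — invert Sigma. det(Sigma) = 9·6 - (-3)² = 45.
  Sigma^{-1} = (1/det) · [[d, -b], [-b, a]] = [[0.1333, 0.0667],
 [0.0667, 0.2]].

Step 3 — form the quadratic (x - mu)^T · Sigma^{-1} · (x - mu):
  Sigma^{-1} · (x - mu) = (-0.5333, -0.6).
  (x - mu)^T · [Sigma^{-1} · (x - mu)] = (-3)·(-0.5333) + (-2)·(-0.6) = 2.8.

Step 4 — take square root: d = √(2.8) ≈ 1.6733.

d(x, mu) = √(2.8) ≈ 1.6733


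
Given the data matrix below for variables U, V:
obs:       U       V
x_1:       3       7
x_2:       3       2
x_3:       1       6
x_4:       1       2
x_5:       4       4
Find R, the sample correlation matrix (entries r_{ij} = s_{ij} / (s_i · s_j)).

Step 1 — column means:
  mean(U) = (3 + 3 + 1 + 1 + 4) / 5 = 12/5 = 2.4
  mean(V) = (7 + 2 + 6 + 2 + 4) / 5 = 21/5 = 4.2

Step 2 — sample variances and covariances s[i,j] = (1/(n-1)) · Σ_k (x_{k,i} - mean_i) · (x_{k,j} - mean_j), with n-1 = 4:
  s[U,U] = ((0.6)·(0.6) + (0.6)·(0.6) + (-1.4)·(-1.4) + (-1.4)·(-1.4) + (1.6)·(1.6)) / 4 = 7.2/4 = 1.8
  s[U,V] = ((0.6)·(2.8) + (0.6)·(-2.2) + (-1.4)·(1.8) + (-1.4)·(-2.2) + (1.6)·(-0.2)) / 4 = 0.6/4 = 0.15
  s[V,V] = ((2.8)·(2.8) + (-2.2)·(-2.2) + (1.8)·(1.8) + (-2.2)·(-2.2) + (-0.2)·(-0.2)) / 4 = 20.8/4 = 5.2
  Sample standard deviations s_i = √(s[i,i]):
  s(U) = √(1.8) = 1.3416
  s(V) = √(5.2) = 2.2804

Step 3 — r_{ij} = s_{ij} / (s_i · s_j):
  r[U,U] = 1 (diagonal).
  r[U,V] = 0.15 / (1.3416 · 2.2804) = 0.15 / 3.0594 = 0.049
  r[V,V] = 1 (diagonal).

R is symmetric with unit diagonal. Assembling:

R = [[1, 0.049],
 [0.049, 1]]


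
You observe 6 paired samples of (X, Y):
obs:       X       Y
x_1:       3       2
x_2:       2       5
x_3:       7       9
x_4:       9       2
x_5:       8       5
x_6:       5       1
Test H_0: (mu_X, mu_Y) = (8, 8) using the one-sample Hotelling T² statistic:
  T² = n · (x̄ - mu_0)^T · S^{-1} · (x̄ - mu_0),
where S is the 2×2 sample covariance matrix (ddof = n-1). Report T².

Step 1 — sample mean vector:
  mean(X) = (3 + 2 + 7 + 9 + 8 + 5) / 6 = 34/6 = 5.6667
  mean(Y) = (2 + 5 + 9 + 2 + 5 + 1) / 6 = 24/6 = 4
  x̄ = (5.6667, 4),  deviation x̄ - mu_0 = (5.6667, 4) - (8, 8) = (-2.3333, -4).

Step 2 — sample covariance matrix, S[i,j] = (1/(n-1)) · Σ_k (x_{k,i} - mean_i) · (x_{k,j} - mean_j), divisor n-1 = 5:
  S[X,X] = ((-2.6667)·(-2.6667) + (-3.6667)·(-3.6667) + (1.3333)·(1.3333) + (3.3333)·(3.3333) + (2.3333)·(2.3333) + (-0.6667)·(-0.6667)) / 5 = 39.3333/5 = 7.8667
  S[X,Y] = ((-2.6667)·(-2) + (-3.6667)·(1) + (1.3333)·(5) + (3.3333)·(-2) + (2.3333)·(1) + (-0.6667)·(-3)) / 5 = 6/5 = 1.2
  S[Y,Y] = ((-2)·(-2) + (1)·(1) + (5)·(5) + (-2)·(-2) + (1)·(1) + (-3)·(-3)) / 5 = 44/5 = 8.8
  S = [[7.8667, 1.2],
 [1.2, 8.8]].

Step 3 — invert S. det(S) = 7.8667·8.8 - (1.2)² = 67.7867.
  S^{-1} = (1/det) · [[d, -b], [-b, a]] = [[0.1298, -0.0177],
 [-0.0177, 0.1161]].

Step 4 — quadratic form (x̄ - mu_0)^T · S^{-1} · (x̄ - mu_0):
  S^{-1} · (x̄ - mu_0) = (-0.2321, -0.4229),
  (x̄ - mu_0)^T · [...] = (-2.3333)·(-0.2321) + (-4)·(-0.4229) = 2.2331.

Step 5 — scale by n: T² = 6 · 2.2331 = 13.3989.

T² ≈ 13.3989


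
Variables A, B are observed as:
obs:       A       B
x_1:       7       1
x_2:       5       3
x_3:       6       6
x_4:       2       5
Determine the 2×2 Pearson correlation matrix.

Step 1 — column means:
  mean(A) = (7 + 5 + 6 + 2) / 4 = 20/4 = 5
  mean(B) = (1 + 3 + 6 + 5) / 4 = 15/4 = 3.75

Step 2 — sample variances and covariances s[i,j] = (1/(n-1)) · Σ_k (x_{k,i} - mean_i) · (x_{k,j} - mean_j), with n-1 = 3:
  s[A,A] = ((2)·(2) + (0)·(0) + (1)·(1) + (-3)·(-3)) / 3 = 14/3 = 4.6667
  s[A,B] = ((2)·(-2.75) + (0)·(-0.75) + (1)·(2.25) + (-3)·(1.25)) / 3 = -7/3 = -2.3333
  s[B,B] = ((-2.75)·(-2.75) + (-0.75)·(-0.75) + (2.25)·(2.25) + (1.25)·(1.25)) / 3 = 14.75/3 = 4.9167
  Sample standard deviations s_i = √(s[i,i]):
  s(A) = √(4.6667) = 2.1602
  s(B) = √(4.9167) = 2.2174

Step 3 — r_{ij} = s_{ij} / (s_i · s_j):
  r[A,A] = 1 (diagonal).
  r[A,B] = -2.3333 / (2.1602 · 2.2174) = -2.3333 / 4.79 = -0.4871
  r[B,B] = 1 (diagonal).

R is symmetric with unit diagonal. Assembling:

R = [[1, -0.4871],
 [-0.4871, 1]]


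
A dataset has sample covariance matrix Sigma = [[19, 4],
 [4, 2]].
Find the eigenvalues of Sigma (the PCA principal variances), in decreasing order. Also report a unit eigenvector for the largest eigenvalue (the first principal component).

Step 1 — characteristic polynomial of 2×2 Sigma:
  det(Sigma - λI) = λ² - trace · λ + det = 0.
  trace = 19 + 2 = 21, det = 19·2 - (4)² = 22.
Step 2 — discriminant:
  Δ = trace² - 4·det = 441 - 88 = 353.
Step 3 — eigenvalues:
  λ = (trace ± √Δ)/2 = (21 ± 18.7883)/2,
  λ_1 = 19.8941,  λ_2 = 1.1059.

Step 4 — unit eigenvector for λ_1: solve (Sigma - λ_1 I)v = 0. First row:
  (19 - 19.8941)·v_x + (4)·v_y = 0, i.e. (-0.8941)·v_x + (4)·v_y = 0,
  so v ∝ (b, λ_1 - a) = (4, 0.8941) = u.
  ||u|| = √((4)² + (0.8941)²) = √(16.7995) ≈ 4.0987,
  v_1 = u/||u|| ≈ (0.9759, 0.2182) (||v_1|| = 1).

λ_1 = 19.8941,  λ_2 = 1.1059;  v_1 ≈ (0.9759, 0.2182)


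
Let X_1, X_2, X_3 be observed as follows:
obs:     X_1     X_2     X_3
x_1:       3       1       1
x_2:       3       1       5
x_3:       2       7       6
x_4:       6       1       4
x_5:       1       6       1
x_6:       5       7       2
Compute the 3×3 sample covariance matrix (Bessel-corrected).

Step 1 — column means:
  mean(X_1) = (3 + 3 + 2 + 6 + 1 + 5) / 6 = 20/6 = 3.3333
  mean(X_2) = (1 + 1 + 7 + 1 + 6 + 7) / 6 = 23/6 = 3.8333
  mean(X_3) = (1 + 5 + 6 + 4 + 1 + 2) / 6 = 19/6 = 3.1667

Step 2 — sample covariance S[i,j] = (1/(n-1)) · Σ_k (x_{k,i} - mean_i) · (x_{k,j} - mean_j), with n-1 = 5.
  S[X_1,X_1] = ((-0.3333)·(-0.3333) + (-0.3333)·(-0.3333) + (-1.3333)·(-1.3333) + (2.6667)·(2.6667) + (-2.3333)·(-2.3333) + (1.6667)·(1.6667)) / 5 = 17.3333/5 = 3.4667
  S[X_1,X_2] = ((-0.3333)·(-2.8333) + (-0.3333)·(-2.8333) + (-1.3333)·(3.1667) + (2.6667)·(-2.8333) + (-2.3333)·(2.1667) + (1.6667)·(3.1667)) / 5 = -9.6667/5 = -1.9333
  S[X_1,X_3] = ((-0.3333)·(-2.1667) + (-0.3333)·(1.8333) + (-1.3333)·(2.8333) + (2.6667)·(0.8333) + (-2.3333)·(-2.1667) + (1.6667)·(-1.1667)) / 5 = 1.6667/5 = 0.3333
  S[X_2,X_2] = ((-2.8333)·(-2.8333) + (-2.8333)·(-2.8333) + (3.1667)·(3.1667) + (-2.8333)·(-2.8333) + (2.1667)·(2.1667) + (3.1667)·(3.1667)) / 5 = 48.8333/5 = 9.7667
  S[X_2,X_3] = ((-2.8333)·(-2.1667) + (-2.8333)·(1.8333) + (3.1667)·(2.8333) + (-2.8333)·(0.8333) + (2.1667)·(-2.1667) + (3.1667)·(-1.1667)) / 5 = -0.8333/5 = -0.1667
  S[X_3,X_3] = ((-2.1667)·(-2.1667) + (1.8333)·(1.8333) + (2.8333)·(2.8333) + (0.8333)·(0.8333) + (-2.1667)·(-2.1667) + (-1.1667)·(-1.1667)) / 5 = 22.8333/5 = 4.5667

S is symmetric (S[j,i] = S[i,j]). Assembling:

S = [[3.4667, -1.9333, 0.3333],
 [-1.9333, 9.7667, -0.1667],
 [0.3333, -0.1667, 4.5667]]


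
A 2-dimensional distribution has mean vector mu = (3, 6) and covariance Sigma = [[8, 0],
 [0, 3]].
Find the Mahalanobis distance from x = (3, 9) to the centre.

Step 1 — centre the observation: (x - mu) = (0, 3).

Step 2 — invert Sigma. det(Sigma) = 8·3 - (0)² = 24.
  Sigma^{-1} = (1/det) · [[d, -b], [-b, a]] = [[0.125, 0],
 [0, 0.3333]].

Step 3 — form the quadratic (x - mu)^T · Sigma^{-1} · (x - mu):
  Sigma^{-1} · (x - mu) = (0, 1).
  (x - mu)^T · [Sigma^{-1} · (x - mu)] = (0)·(0) + (3)·(1) = 3.

Step 4 — take square root: d = √(3) ≈ 1.7321.

d(x, mu) = √(3) ≈ 1.7321


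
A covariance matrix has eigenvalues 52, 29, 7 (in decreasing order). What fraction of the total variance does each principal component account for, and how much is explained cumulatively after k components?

Step 1 — total variance = trace(Sigma) = Σ λ_i = 52 + 29 + 7 = 88.

Step 2 — fraction explained by component i = λ_i / Σ λ:
  PC1: 52/88 = 0.5909
  PC2: 29/88 = 0.3295
  PC3: 7/88 = 0.0795

Step 3 — cumulative fraction after k components = (λ_1 + ... + λ_k) / Σ λ:
  k = 1: 52/88 = 0.5909
  k = 2: (52 + 29)/88 = 81/88 = 0.9205
  k = 3: (52 + 29 + 7)/88 = 88/88 = 1

Summary (fraction, with percent):

explained: PC1 0.5909 (59.09%), PC2 0.3295 (32.95%), PC3 0.0795 (7.95%);  cumulative: 0.5909, 0.9205, 1


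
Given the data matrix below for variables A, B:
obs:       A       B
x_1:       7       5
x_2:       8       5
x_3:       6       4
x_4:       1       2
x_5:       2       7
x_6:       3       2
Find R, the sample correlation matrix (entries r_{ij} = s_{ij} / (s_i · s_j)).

Step 1 — column means:
  mean(A) = (7 + 8 + 6 + 1 + 2 + 3) / 6 = 27/6 = 4.5
  mean(B) = (5 + 5 + 4 + 2 + 7 + 2) / 6 = 25/6 = 4.1667

Step 2 — sample variances and covariances s[i,j] = (1/(n-1)) · Σ_k (x_{k,i} - mean_i) · (x_{k,j} - mean_j), with n-1 = 5:
  s[A,A] = ((2.5)·(2.5) + (3.5)·(3.5) + (1.5)·(1.5) + (-3.5)·(-3.5) + (-2.5)·(-2.5) + (-1.5)·(-1.5)) / 5 = 41.5/5 = 8.3
  s[A,B] = ((2.5)·(0.8333) + (3.5)·(0.8333) + (1.5)·(-0.1667) + (-3.5)·(-2.1667) + (-2.5)·(2.8333) + (-1.5)·(-2.1667)) / 5 = 8.5/5 = 1.7
  s[B,B] = ((0.8333)·(0.8333) + (0.8333)·(0.8333) + (-0.1667)·(-0.1667) + (-2.1667)·(-2.1667) + (2.8333)·(2.8333) + (-2.1667)·(-2.1667)) / 5 = 18.8333/5 = 3.7667
  Sample standard deviations s_i = √(s[i,i]):
  s(A) = √(8.3) = 2.881
  s(B) = √(3.7667) = 1.9408

Step 3 — r_{ij} = s_{ij} / (s_i · s_j):
  r[A,A] = 1 (diagonal).
  r[A,B] = 1.7 / (2.881 · 1.9408) = 1.7 / 5.5914 = 0.304
  r[B,B] = 1 (diagonal).

R is symmetric with unit diagonal. Assembling:

R = [[1, 0.304],
 [0.304, 1]]


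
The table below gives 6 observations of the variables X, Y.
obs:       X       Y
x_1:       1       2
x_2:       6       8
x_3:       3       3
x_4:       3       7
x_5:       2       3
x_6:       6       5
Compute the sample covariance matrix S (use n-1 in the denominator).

Step 1 — column means:
  mean(X) = (1 + 6 + 3 + 3 + 2 + 6) / 6 = 21/6 = 3.5
  mean(Y) = (2 + 8 + 3 + 7 + 3 + 5) / 6 = 28/6 = 4.6667

Step 2 — sample covariance S[i,j] = (1/(n-1)) · Σ_k (x_{k,i} - mean_i) · (x_{k,j} - mean_j), with n-1 = 5.
  S[X,X] = ((-2.5)·(-2.5) + (2.5)·(2.5) + (-0.5)·(-0.5) + (-0.5)·(-0.5) + (-1.5)·(-1.5) + (2.5)·(2.5)) / 5 = 21.5/5 = 4.3
  S[X,Y] = ((-2.5)·(-2.6667) + (2.5)·(3.3333) + (-0.5)·(-1.6667) + (-0.5)·(2.3333) + (-1.5)·(-1.6667) + (2.5)·(0.3333)) / 5 = 18/5 = 3.6
  S[Y,Y] = ((-2.6667)·(-2.6667) + (3.3333)·(3.3333) + (-1.6667)·(-1.6667) + (2.3333)·(2.3333) + (-1.6667)·(-1.6667) + (0.3333)·(0.3333)) / 5 = 29.3333/5 = 5.8667

S is symmetric (S[j,i] = S[i,j]). Assembling:

S = [[4.3, 3.6],
 [3.6, 5.8667]]


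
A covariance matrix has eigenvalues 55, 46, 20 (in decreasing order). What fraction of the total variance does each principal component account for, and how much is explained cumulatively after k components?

Step 1 — total variance = trace(Sigma) = Σ λ_i = 55 + 46 + 20 = 121.

Step 2 — fraction explained by component i = λ_i / Σ λ:
  PC1: 55/121 = 0.4545
  PC2: 46/121 = 0.3802
  PC3: 20/121 = 0.1653

Step 3 — cumulative fraction after k components = (λ_1 + ... + λ_k) / Σ λ:
  k = 1: 55/121 = 0.4545
  k = 2: (55 + 46)/121 = 101/121 = 0.8347
  k = 3: (55 + 46 + 20)/121 = 121/121 = 1

Summary (fraction, with percent):

explained: PC1 0.4545 (45.45%), PC2 0.3802 (38.02%), PC3 0.1653 (16.53%);  cumulative: 0.4545, 0.8347, 1


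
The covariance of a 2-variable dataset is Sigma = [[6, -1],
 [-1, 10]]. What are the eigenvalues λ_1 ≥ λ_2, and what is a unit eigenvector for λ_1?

Step 1 — characteristic polynomial of 2×2 Sigma:
  det(Sigma - λI) = λ² - trace · λ + det = 0.
  trace = 6 + 10 = 16, det = 6·10 - (-1)² = 59.
Step 2 — discriminant:
  Δ = trace² - 4·det = 256 - 236 = 20.
Step 3 — eigenvalues:
  λ = (trace ± √Δ)/2 = (16 ± 4.4721)/2,
  λ_1 = 10.2361,  λ_2 = 5.7639.

Step 4 — unit eigenvector for λ_1: solve (Sigma - λ_1 I)v = 0. First row:
  (6 - 10.2361)·v_x + (-1)·v_y = 0, i.e. (-4.2361)·v_x + (-1)·v_y = 0,
  so v ∝ (b, λ_1 - a) = (-1, 4.2361); multiply by -1 so the first entry is positive: u = (1, -4.2361).
  ||u|| = √((1)² + (-4.2361)²) = √(18.9443) ≈ 4.3525,
  v_1 = u/||u|| ≈ (0.2298, -0.9732) (||v_1|| = 1).

λ_1 = 10.2361,  λ_2 = 5.7639;  v_1 ≈ (0.2298, -0.9732)


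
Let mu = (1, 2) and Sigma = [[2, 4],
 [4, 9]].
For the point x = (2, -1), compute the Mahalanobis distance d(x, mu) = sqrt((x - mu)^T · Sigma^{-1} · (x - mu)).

Step 1 — centre the observation: (x - mu) = (1, -3).

Step 2 — invert Sigma. det(Sigma) = 2·9 - (4)² = 2.
  Sigma^{-1} = (1/det) · [[d, -b], [-b, a]] = [[4.5, -2],
 [-2, 1]].

Step 3 — form the quadratic (x - mu)^T · Sigma^{-1} · (x - mu):
  Sigma^{-1} · (x - mu) = (10.5, -5).
  (x - mu)^T · [Sigma^{-1} · (x - mu)] = (1)·(10.5) + (-3)·(-5) = 25.5.

Step 4 — take square root: d = √(25.5) ≈ 5.0498.

d(x, mu) = √(25.5) ≈ 5.0498


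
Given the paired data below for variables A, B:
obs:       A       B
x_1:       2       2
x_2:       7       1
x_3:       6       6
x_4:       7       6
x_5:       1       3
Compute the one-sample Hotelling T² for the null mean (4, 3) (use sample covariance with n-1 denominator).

Step 1 — sample mean vector:
  mean(A) = (2 + 7 + 6 + 7 + 1) / 5 = 23/5 = 4.6
  mean(B) = (2 + 1 + 6 + 6 + 3) / 5 = 18/5 = 3.6
  x̄ = (4.6, 3.6),  deviation x̄ - mu_0 = (4.6, 3.6) - (4, 3) = (0.6, 0.6).

Step 2 — sample covariance matrix, S[i,j] = (1/(n-1)) · Σ_k (x_{k,i} - mean_i) · (x_{k,j} - mean_j), divisor n-1 = 4:
  S[A,A] = ((-2.6)·(-2.6) + (2.4)·(2.4) + (1.4)·(1.4) + (2.4)·(2.4) + (-3.6)·(-3.6)) / 4 = 33.2/4 = 8.3
  S[A,B] = ((-2.6)·(-1.6) + (2.4)·(-2.6) + (1.4)·(2.4) + (2.4)·(2.4) + (-3.6)·(-0.6)) / 4 = 9.2/4 = 2.3
  S[B,B] = ((-1.6)·(-1.6) + (-2.6)·(-2.6) + (2.4)·(2.4) + (2.4)·(2.4) + (-0.6)·(-0.6)) / 4 = 21.2/4 = 5.3
  S = [[8.3, 2.3],
 [2.3, 5.3]].

Step 3 — invert S. det(S) = 8.3·5.3 - (2.3)² = 38.7.
  S^{-1} = (1/det) · [[d, -b], [-b, a]] = [[0.137, -0.0594],
 [-0.0594, 0.2145]].

Step 4 — quadratic form (x̄ - mu_0)^T · S^{-1} · (x̄ - mu_0):
  S^{-1} · (x̄ - mu_0) = (0.0465, 0.093),
  (x̄ - mu_0)^T · [...] = (0.6)·(0.0465) + (0.6)·(0.093) = 0.0837.

Step 5 — scale by n: T² = 5 · 0.0837 = 0.4186.

T² ≈ 0.4186


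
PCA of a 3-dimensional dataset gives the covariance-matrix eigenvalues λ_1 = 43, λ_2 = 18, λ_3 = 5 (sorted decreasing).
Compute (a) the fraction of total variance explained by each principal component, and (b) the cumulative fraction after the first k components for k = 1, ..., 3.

Step 1 — total variance = trace(Sigma) = Σ λ_i = 43 + 18 + 5 = 66.

Step 2 — fraction explained by component i = λ_i / Σ λ:
  PC1: 43/66 = 0.6515
  PC2: 18/66 = 0.2727
  PC3: 5/66 = 0.0758

Step 3 — cumulative fraction after k components = (λ_1 + ... + λ_k) / Σ λ:
  k = 1: 43/66 = 0.6515
  k = 2: (43 + 18)/66 = 61/66 = 0.9242
  k = 3: (43 + 18 + 5)/66 = 66/66 = 1

Summary (fraction, with percent):

explained: PC1 0.6515 (65.15%), PC2 0.2727 (27.27%), PC3 0.0758 (7.58%);  cumulative: 0.6515, 0.9242, 1


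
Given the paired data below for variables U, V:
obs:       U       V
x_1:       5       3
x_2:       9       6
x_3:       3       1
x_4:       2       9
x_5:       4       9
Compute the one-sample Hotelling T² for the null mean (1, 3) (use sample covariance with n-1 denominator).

Step 1 — sample mean vector:
  mean(U) = (5 + 9 + 3 + 2 + 4) / 5 = 23/5 = 4.6
  mean(V) = (3 + 6 + 1 + 9 + 9) / 5 = 28/5 = 5.6
  x̄ = (4.6, 5.6),  deviation x̄ - mu_0 = (4.6, 5.6) - (1, 3) = (3.6, 2.6).

Step 2 — sample covariance matrix, S[i,j] = (1/(n-1)) · Σ_k (x_{k,i} - mean_i) · (x_{k,j} - mean_j), divisor n-1 = 4:
  S[U,U] = ((0.4)·(0.4) + (4.4)·(4.4) + (-1.6)·(-1.6) + (-2.6)·(-2.6) + (-0.6)·(-0.6)) / 4 = 29.2/4 = 7.3
  S[U,V] = ((0.4)·(-2.6) + (4.4)·(0.4) + (-1.6)·(-4.6) + (-2.6)·(3.4) + (-0.6)·(3.4)) / 4 = -2.8/4 = -0.7
  S[V,V] = ((-2.6)·(-2.6) + (0.4)·(0.4) + (-4.6)·(-4.6) + (3.4)·(3.4) + (3.4)·(3.4)) / 4 = 51.2/4 = 12.8
  S = [[7.3, -0.7],
 [-0.7, 12.8]].

Step 3 — invert S. det(S) = 7.3·12.8 - (-0.7)² = 92.95.
  S^{-1} = (1/det) · [[d, -b], [-b, a]] = [[0.1377, 0.0075],
 [0.0075, 0.0785]].

Step 4 — quadratic form (x̄ - mu_0)^T · S^{-1} · (x̄ - mu_0):
  S^{-1} · (x̄ - mu_0) = (0.5153, 0.2313),
  (x̄ - mu_0)^T · [...] = (3.6)·(0.5153) + (2.6)·(0.2313) = 2.4566.

Step 5 — scale by n: T² = 5 · 2.4566 = 12.2829.

T² ≈ 12.2829


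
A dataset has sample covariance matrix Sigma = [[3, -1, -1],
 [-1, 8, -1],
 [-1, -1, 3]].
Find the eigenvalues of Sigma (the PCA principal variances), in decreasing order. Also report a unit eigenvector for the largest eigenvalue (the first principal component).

Step 1 — characteristic polynomial p(λ) = det(λI - Sigma) = λ³ - tr·λ² + c_1·λ - det, where tr = trace, c_1 = sum of the principal 2×2 minors, det = det(Sigma):
  tr = 3 + 8 + 3 = 14,
  c_1 = (3·8 - (-1)²) + (3·3 - (-1)²) + (8·3 - (-1)²) = 23 + 8 + 23 = 54,
  det = 3·(8·3 - (-1)²) - (-1)·((-1)·3 - (-1)·(-1)) + (-1)·((-1)·(-1) - 8·(-1)) = 3·(23) - (-1)·(-4) + (-1)·(9) = 56.
  So p(λ) = λ³ - 14λ² + 54λ - 56.
Step 2 — look for an integer root (rational root theorem: any rational root is an integer divisor of 56). Testing λ = 4:
  p(4) = 64 - 224 + 216 - 56 = 0  ✓
  Dividing out (λ - 4): p(λ) = (λ - 4)(λ² - 10λ + 14).
Step 3 — remaining eigenvalues from the quadratic λ² - 10λ + 14 = 0:
  Δ = 10² - 4·14 = 100 - 56 = 44,  λ = (10 ± √44)/2 = (10 ± 6.6332)/2 ≈ 8.3166 or 1.6834.
  Sorted: λ_1 = 8.3166,  λ_2 = 4,  λ_3 = 1.6834  (check: sum = 14 = tr ✓).

Step 4 — unit eigenvector for λ_1 ≈ 8.3166: v spans the null space of (Sigma - λ_1 I), whose rows are
  r_1 = (-5.3166, -1, -1),  r_2 = (-1, -0.3166, -1),  r_3 = (-1, -1, -5.3166).
  v is orthogonal to every row, so take v ∝ r_1 × r_2 = ((-1)·(-1) - (-1)·(-0.3166), (-1)·(-1) - (-5.3166)·(-1), (-5.3166)·(-0.3166) - (-1)·(-1)) ≈ (0.6834, -4.3166, 0.6834).
  Let u = (0.6834, -4.3166, 0.6834).
  ||u|| = √((0.6834)² + (-4.3166)² + (0.6834)²) = √(19.5673) ≈ 4.4235,  v_1 = u/||u|| ≈ (0.1545, -0.9758, 0.1545) (||v_1|| = 1).

λ_1 = 8.3166,  λ_2 = 4,  λ_3 = 1.6834;  v_1 ≈ (0.1545, -0.9758, 0.1545)


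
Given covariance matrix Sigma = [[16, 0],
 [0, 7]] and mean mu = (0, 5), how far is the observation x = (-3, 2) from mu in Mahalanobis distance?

Step 1 — centre the observation: (x - mu) = (-3, -3).

Step 2 — invert Sigma. det(Sigma) = 16·7 - (0)² = 112.
  Sigma^{-1} = (1/det) · [[d, -b], [-b, a]] = [[0.0625, 0],
 [0, 0.1429]].

Step 3 — form the quadratic (x - mu)^T · Sigma^{-1} · (x - mu):
  Sigma^{-1} · (x - mu) = (-0.1875, -0.4286).
  (x - mu)^T · [Sigma^{-1} · (x - mu)] = (-3)·(-0.1875) + (-3)·(-0.4286) = 1.8482.

Step 4 — take square root: d = √(1.8482) ≈ 1.3595.

d(x, mu) = √(1.8482) ≈ 1.3595


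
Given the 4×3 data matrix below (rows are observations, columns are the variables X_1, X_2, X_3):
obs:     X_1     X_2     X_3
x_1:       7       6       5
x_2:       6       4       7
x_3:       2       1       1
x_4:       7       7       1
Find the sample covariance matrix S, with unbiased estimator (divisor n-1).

Step 1 — column means:
  mean(X_1) = (7 + 6 + 2 + 7) / 4 = 22/4 = 5.5
  mean(X_2) = (6 + 4 + 1 + 7) / 4 = 18/4 = 4.5
  mean(X_3) = (5 + 7 + 1 + 1) / 4 = 14/4 = 3.5

Step 2 — sample covariance S[i,j] = (1/(n-1)) · Σ_k (x_{k,i} - mean_i) · (x_{k,j} - mean_j), with n-1 = 3.
  S[X_1,X_1] = ((1.5)·(1.5) + (0.5)·(0.5) + (-3.5)·(-3.5) + (1.5)·(1.5)) / 3 = 17/3 = 5.6667
  S[X_1,X_2] = ((1.5)·(1.5) + (0.5)·(-0.5) + (-3.5)·(-3.5) + (1.5)·(2.5)) / 3 = 18/3 = 6
  S[X_1,X_3] = ((1.5)·(1.5) + (0.5)·(3.5) + (-3.5)·(-2.5) + (1.5)·(-2.5)) / 3 = 9/3 = 3
  S[X_2,X_2] = ((1.5)·(1.5) + (-0.5)·(-0.5) + (-3.5)·(-3.5) + (2.5)·(2.5)) / 3 = 21/3 = 7
  S[X_2,X_3] = ((1.5)·(1.5) + (-0.5)·(3.5) + (-3.5)·(-2.5) + (2.5)·(-2.5)) / 3 = 3/3 = 1
  S[X_3,X_3] = ((1.5)·(1.5) + (3.5)·(3.5) + (-2.5)·(-2.5) + (-2.5)·(-2.5)) / 3 = 27/3 = 9

S is symmetric (S[j,i] = S[i,j]). Assembling:

S = [[5.6667, 6, 3],
 [6, 7, 1],
 [3, 1, 9]]


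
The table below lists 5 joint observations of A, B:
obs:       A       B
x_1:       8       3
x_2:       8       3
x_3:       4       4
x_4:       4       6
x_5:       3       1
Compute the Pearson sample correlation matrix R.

Step 1 — column means:
  mean(A) = (8 + 8 + 4 + 4 + 3) / 5 = 27/5 = 5.4
  mean(B) = (3 + 3 + 4 + 6 + 1) / 5 = 17/5 = 3.4

Step 2 — sample variances and covariances s[i,j] = (1/(n-1)) · Σ_k (x_{k,i} - mean_i) · (x_{k,j} - mean_j), with n-1 = 4:
  s[A,A] = ((2.6)·(2.6) + (2.6)·(2.6) + (-1.4)·(-1.4) + (-1.4)·(-1.4) + (-2.4)·(-2.4)) / 4 = 23.2/4 = 5.8
  s[A,B] = ((2.6)·(-0.4) + (2.6)·(-0.4) + (-1.4)·(0.6) + (-1.4)·(2.6) + (-2.4)·(-2.4)) / 4 = -0.8/4 = -0.2
  s[B,B] = ((-0.4)·(-0.4) + (-0.4)·(-0.4) + (0.6)·(0.6) + (2.6)·(2.6) + (-2.4)·(-2.4)) / 4 = 13.2/4 = 3.3
  Sample standard deviations s_i = √(s[i,i]):
  s(A) = √(5.8) = 2.4083
  s(B) = √(3.3) = 1.8166

Step 3 — r_{ij} = s_{ij} / (s_i · s_j):
  r[A,A] = 1 (diagonal).
  r[A,B] = -0.2 / (2.4083 · 1.8166) = -0.2 / 4.3749 = -0.0457
  r[B,B] = 1 (diagonal).

R is symmetric with unit diagonal. Assembling:

R = [[1, -0.0457],
 [-0.0457, 1]]


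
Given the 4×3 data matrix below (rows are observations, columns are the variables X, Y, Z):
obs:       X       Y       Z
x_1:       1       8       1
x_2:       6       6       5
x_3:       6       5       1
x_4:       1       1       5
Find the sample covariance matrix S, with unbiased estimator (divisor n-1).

Step 1 — column means:
  mean(X) = (1 + 6 + 6 + 1) / 4 = 14/4 = 3.5
  mean(Y) = (8 + 6 + 5 + 1) / 4 = 20/4 = 5
  mean(Z) = (1 + 5 + 1 + 5) / 4 = 12/4 = 3

Step 2 — sample covariance S[i,j] = (1/(n-1)) · Σ_k (x_{k,i} - mean_i) · (x_{k,j} - mean_j), with n-1 = 3.
  S[X,X] = ((-2.5)·(-2.5) + (2.5)·(2.5) + (2.5)·(2.5) + (-2.5)·(-2.5)) / 3 = 25/3 = 8.3333
  S[X,Y] = ((-2.5)·(3) + (2.5)·(1) + (2.5)·(0) + (-2.5)·(-4)) / 3 = 5/3 = 1.6667
  S[X,Z] = ((-2.5)·(-2) + (2.5)·(2) + (2.5)·(-2) + (-2.5)·(2)) / 3 = 0/3 = 0
  S[Y,Y] = ((3)·(3) + (1)·(1) + (0)·(0) + (-4)·(-4)) / 3 = 26/3 = 8.6667
  S[Y,Z] = ((3)·(-2) + (1)·(2) + (0)·(-2) + (-4)·(2)) / 3 = -12/3 = -4
  S[Z,Z] = ((-2)·(-2) + (2)·(2) + (-2)·(-2) + (2)·(2)) / 3 = 16/3 = 5.3333

S is symmetric (S[j,i] = S[i,j]). Assembling:

S = [[8.3333, 1.6667, 0],
 [1.6667, 8.6667, -4],
 [0, -4, 5.3333]]


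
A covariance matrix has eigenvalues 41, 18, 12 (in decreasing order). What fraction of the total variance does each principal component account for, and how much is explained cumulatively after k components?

Step 1 — total variance = trace(Sigma) = Σ λ_i = 41 + 18 + 12 = 71.

Step 2 — fraction explained by component i = λ_i / Σ λ:
  PC1: 41/71 = 0.5775
  PC2: 18/71 = 0.2535
  PC3: 12/71 = 0.169

Step 3 — cumulative fraction after k components = (λ_1 + ... + λ_k) / Σ λ:
  k = 1: 41/71 = 0.5775
  k = 2: (41 + 18)/71 = 59/71 = 0.831
  k = 3: (41 + 18 + 12)/71 = 71/71 = 1

Summary (fraction, with percent):

explained: PC1 0.5775 (57.75%), PC2 0.2535 (25.35%), PC3 0.169 (16.9%);  cumulative: 0.5775, 0.831, 1


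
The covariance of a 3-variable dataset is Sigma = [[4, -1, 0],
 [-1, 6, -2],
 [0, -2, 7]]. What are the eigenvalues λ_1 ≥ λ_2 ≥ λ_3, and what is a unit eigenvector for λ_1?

Step 1 — characteristic polynomial p(λ) = det(λI - Sigma) = λ³ - tr·λ² + c_1·λ - det, where tr = trace, c_1 = sum of the principal 2×2 minors, det = det(Sigma):
  tr = 4 + 6 + 7 = 17,
  c_1 = (4·6 - (-1)²) + (4·7 - (0)²) + (6·7 - (-2)²) = 23 + 28 + 38 = 89,
  det = 4·(6·7 - (-2)²) - (-1)·((-1)·7 - (-2)·(0)) + (0)·((-1)·(-2) - 6·(0)) = 4·(38) - (-1)·(-7) + (0)·(2) = 145.
  So p(λ) = λ³ - 17λ² + 89λ - 145.
Step 2 — look for an integer root (rational root theorem: any rational root is an integer divisor of 145). Testing λ = 5:
  p(5) = 125 - 425 + 445 - 145 = 0  ✓
  Dividing out (λ - 5): p(λ) = (λ - 5)(λ² - 12λ + 29).
Step 3 — remaining eigenvalues from the quadratic λ² - 12λ + 29 = 0:
  Δ = 12² - 4·29 = 144 - 116 = 28,  λ = (12 ± √28)/2 = (12 ± 5.2915)/2 ≈ 8.6458 or 3.3542.
  Sorted: λ_1 = 8.6458,  λ_2 = 5,  λ_3 = 3.3542  (check: sum = 17 = tr ✓).

Step 4 — unit eigenvector for λ_1 ≈ 8.6458: v spans the null space of (Sigma - λ_1 I), whose rows are
  r_1 = (-4.6458, -1, 0),  r_2 = (-1, -2.6458, -2),  r_3 = (0, -2, -1.6458).
  v is orthogonal to every row, so take v ∝ r_1 × r_2 = ((-1)·(-2) - (0)·(-2.6458), (0)·(-1) - (-4.6458)·(-2), (-4.6458)·(-2.6458) - (-1)·(-1)) ≈ (2, -9.2915, 11.2915).
  Let u = (2, -9.2915, 11.2915).
  ||u|| = √((2)² + (-9.2915)² + (11.2915)²) = √(217.8301) ≈ 14.7591,  v_1 = u/||u|| ≈ (0.1355, -0.6295, 0.7651) (||v_1|| = 1).

λ_1 = 8.6458,  λ_2 = 5,  λ_3 = 3.3542;  v_1 ≈ (0.1355, -0.6295, 0.7651)


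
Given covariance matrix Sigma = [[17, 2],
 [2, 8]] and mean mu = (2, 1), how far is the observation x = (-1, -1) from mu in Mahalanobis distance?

Step 1 — centre the observation: (x - mu) = (-3, -2).

Step 2 — invert Sigma. det(Sigma) = 17·8 - (2)² = 132.
  Sigma^{-1} = (1/det) · [[d, -b], [-b, a]] = [[0.0606, -0.0152],
 [-0.0152, 0.1288]].

Step 3 — form the quadratic (x - mu)^T · Sigma^{-1} · (x - mu):
  Sigma^{-1} · (x - mu) = (-0.1515, -0.2121).
  (x - mu)^T · [Sigma^{-1} · (x - mu)] = (-3)·(-0.1515) + (-2)·(-0.2121) = 0.8788.

Step 4 — take square root: d = √(0.8788) ≈ 0.9374.

d(x, mu) = √(0.8788) ≈ 0.9374


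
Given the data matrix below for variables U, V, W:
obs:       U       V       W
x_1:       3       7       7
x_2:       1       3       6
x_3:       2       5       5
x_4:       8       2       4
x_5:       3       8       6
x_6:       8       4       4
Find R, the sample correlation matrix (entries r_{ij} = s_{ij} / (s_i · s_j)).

Step 1 — column means:
  mean(U) = (3 + 1 + 2 + 8 + 3 + 8) / 6 = 25/6 = 4.1667
  mean(V) = (7 + 3 + 5 + 2 + 8 + 4) / 6 = 29/6 = 4.8333
  mean(W) = (7 + 6 + 5 + 4 + 6 + 4) / 6 = 32/6 = 5.3333

Step 2 — sample variances and covariances s[i,j] = (1/(n-1)) · Σ_k (x_{k,i} - mean_i) · (x_{k,j} - mean_j), with n-1 = 5:
  s[U,U] = ((-1.1667)·(-1.1667) + (-3.1667)·(-3.1667) + (-2.1667)·(-2.1667) + (3.8333)·(3.8333) + (-1.1667)·(-1.1667) + (3.8333)·(3.8333)) / 5 = 46.8333/5 = 9.3667
  s[U,V] = ((-1.1667)·(2.1667) + (-3.1667)·(-1.8333) + (-2.1667)·(0.1667) + (3.8333)·(-2.8333) + (-1.1667)·(3.1667) + (3.8333)·(-0.8333)) / 5 = -14.8333/5 = -2.9667
  s[U,W] = ((-1.1667)·(1.6667) + (-3.1667)·(0.6667) + (-2.1667)·(-0.3333) + (3.8333)·(-1.3333) + (-1.1667)·(0.6667) + (3.8333)·(-1.3333)) / 5 = -14.3333/5 = -2.8667
  s[V,V] = ((2.1667)·(2.1667) + (-1.8333)·(-1.8333) + (0.1667)·(0.1667) + (-2.8333)·(-2.8333) + (3.1667)·(3.1667) + (-0.8333)·(-0.8333)) / 5 = 26.8333/5 = 5.3667
  s[V,W] = ((2.1667)·(1.6667) + (-1.8333)·(0.6667) + (0.1667)·(-0.3333) + (-2.8333)·(-1.3333) + (3.1667)·(0.6667) + (-0.8333)·(-1.3333)) / 5 = 9.3333/5 = 1.8667
  s[W,W] = ((1.6667)·(1.6667) + (0.6667)·(0.6667) + (-0.3333)·(-0.3333) + (-1.3333)·(-1.3333) + (0.6667)·(0.6667) + (-1.3333)·(-1.3333)) / 5 = 7.3333/5 = 1.4667
  Sample standard deviations s_i = √(s[i,i]):
  s(U) = √(9.3667) = 3.0605
  s(V) = √(5.3667) = 2.3166
  s(W) = √(1.4667) = 1.2111

Step 3 — r_{ij} = s_{ij} / (s_i · s_j):
  r[U,U] = 1 (diagonal).
  r[U,V] = -2.9667 / (3.0605 · 2.3166) = -2.9667 / 7.09 = -0.4184
  r[U,W] = -2.8667 / (3.0605 · 1.2111) = -2.8667 / 3.7065 = -0.7734
  r[V,V] = 1 (diagonal).
  r[V,W] = 1.8667 / (2.3166 · 1.2111) = 1.8667 / 2.8056 = 0.6653
  r[W,W] = 1 (diagonal).

R is symmetric with unit diagonal. Assembling:

R = [[1, -0.4184, -0.7734],
 [-0.4184, 1, 0.6653],
 [-0.7734, 0.6653, 1]]


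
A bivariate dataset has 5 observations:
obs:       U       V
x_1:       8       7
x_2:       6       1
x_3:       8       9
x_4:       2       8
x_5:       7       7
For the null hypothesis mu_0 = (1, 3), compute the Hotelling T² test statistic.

Step 1 — sample mean vector:
  mean(U) = (8 + 6 + 8 + 2 + 7) / 5 = 31/5 = 6.2
  mean(V) = (7 + 1 + 9 + 8 + 7) / 5 = 32/5 = 6.4
  x̄ = (6.2, 6.4),  deviation x̄ - mu_0 = (6.2, 6.4) - (1, 3) = (5.2, 3.4).

Step 2 — sample covariance matrix, S[i,j] = (1/(n-1)) · Σ_k (x_{k,i} - mean_i) · (x_{k,j} - mean_j), divisor n-1 = 4:
  S[U,U] = ((1.8)·(1.8) + (-0.2)·(-0.2) + (1.8)·(1.8) + (-4.2)·(-4.2) + (0.8)·(0.8)) / 4 = 24.8/4 = 6.2
  S[U,V] = ((1.8)·(0.6) + (-0.2)·(-5.4) + (1.8)·(2.6) + (-4.2)·(1.6) + (0.8)·(0.6)) / 4 = 0.6/4 = 0.15
  S[V,V] = ((0.6)·(0.6) + (-5.4)·(-5.4) + (2.6)·(2.6) + (1.6)·(1.6) + (0.6)·(0.6)) / 4 = 39.2/4 = 9.8
  S = [[6.2, 0.15],
 [0.15, 9.8]].

Step 3 — invert S. det(S) = 6.2·9.8 - (0.15)² = 60.7375.
  S^{-1} = (1/det) · [[d, -b], [-b, a]] = [[0.1614, -0.0025],
 [-0.0025, 0.1021]].

Step 4 — quadratic form (x̄ - mu_0)^T · S^{-1} · (x̄ - mu_0):
  S^{-1} · (x̄ - mu_0) = (0.8306, 0.3342),
  (x̄ - mu_0)^T · [...] = (5.2)·(0.8306) + (3.4)·(0.3342) = 5.4556.

Step 5 — scale by n: T² = 5 · 5.4556 = 27.278.

T² ≈ 27.278


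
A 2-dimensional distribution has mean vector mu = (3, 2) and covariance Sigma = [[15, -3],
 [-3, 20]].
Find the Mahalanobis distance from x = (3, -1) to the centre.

Step 1 — centre the observation: (x - mu) = (0, -3).

Step 2 — invert Sigma. det(Sigma) = 15·20 - (-3)² = 291.
  Sigma^{-1} = (1/det) · [[d, -b], [-b, a]] = [[0.0687, 0.0103],
 [0.0103, 0.0515]].

Step 3 — form the quadratic (x - mu)^T · Sigma^{-1} · (x - mu):
  Sigma^{-1} · (x - mu) = (-0.0309, -0.1546).
  (x - mu)^T · [Sigma^{-1} · (x - mu)] = (0)·(-0.0309) + (-3)·(-0.1546) = 0.4639.

Step 4 — take square root: d = √(0.4639) ≈ 0.6811.

d(x, mu) = √(0.4639) ≈ 0.6811


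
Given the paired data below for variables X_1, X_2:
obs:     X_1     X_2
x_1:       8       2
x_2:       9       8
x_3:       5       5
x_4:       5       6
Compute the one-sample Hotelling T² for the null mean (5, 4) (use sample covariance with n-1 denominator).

Step 1 — sample mean vector:
  mean(X_1) = (8 + 9 + 5 + 5) / 4 = 27/4 = 6.75
  mean(X_2) = (2 + 8 + 5 + 6) / 4 = 21/4 = 5.25
  x̄ = (6.75, 5.25),  deviation x̄ - mu_0 = (6.75, 5.25) - (5, 4) = (1.75, 1.25).

Step 2 — sample covariance matrix, S[i,j] = (1/(n-1)) · Σ_k (x_{k,i} - mean_i) · (x_{k,j} - mean_j), divisor n-1 = 3:
  S[X_1,X_1] = ((1.25)·(1.25) + (2.25)·(2.25) + (-1.75)·(-1.75) + (-1.75)·(-1.75)) / 3 = 12.75/3 = 4.25
  S[X_1,X_2] = ((1.25)·(-3.25) + (2.25)·(2.75) + (-1.75)·(-0.25) + (-1.75)·(0.75)) / 3 = 1.25/3 = 0.4167
  S[X_2,X_2] = ((-3.25)·(-3.25) + (2.75)·(2.75) + (-0.25)·(-0.25) + (0.75)·(0.75)) / 3 = 18.75/3 = 6.25
  S = [[4.25, 0.4167],
 [0.4167, 6.25]].

Step 3 — invert S. det(S) = 4.25·6.25 - (0.4167)² = 26.3889.
  S^{-1} = (1/det) · [[d, -b], [-b, a]] = [[0.2368, -0.0158],
 [-0.0158, 0.1611]].

Step 4 — quadratic form (x̄ - mu_0)^T · S^{-1} · (x̄ - mu_0):
  S^{-1} · (x̄ - mu_0) = (0.3947, 0.1737),
  (x̄ - mu_0)^T · [...] = (1.75)·(0.3947) + (1.25)·(0.1737) = 0.9079.

Step 5 — scale by n: T² = 4 · 0.9079 = 3.6316.

T² ≈ 3.6316


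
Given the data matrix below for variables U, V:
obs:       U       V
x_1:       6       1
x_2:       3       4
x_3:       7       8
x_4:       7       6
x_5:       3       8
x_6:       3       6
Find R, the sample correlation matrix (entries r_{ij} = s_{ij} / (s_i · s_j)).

Step 1 — column means:
  mean(U) = (6 + 3 + 7 + 7 + 3 + 3) / 6 = 29/6 = 4.8333
  mean(V) = (1 + 4 + 8 + 6 + 8 + 6) / 6 = 33/6 = 5.5

Step 2 — sample variances and covariances s[i,j] = (1/(n-1)) · Σ_k (x_{k,i} - mean_i) · (x_{k,j} - mean_j), with n-1 = 5:
  s[U,U] = ((1.1667)·(1.1667) + (-1.8333)·(-1.8333) + (2.1667)·(2.1667) + (2.1667)·(2.1667) + (-1.8333)·(-1.8333) + (-1.8333)·(-1.8333)) / 5 = 20.8333/5 = 4.1667
  s[U,V] = ((1.1667)·(-4.5) + (-1.8333)·(-1.5) + (2.1667)·(2.5) + (2.1667)·(0.5) + (-1.8333)·(2.5) + (-1.8333)·(0.5)) / 5 = -1.5/5 = -0.3
  s[V,V] = ((-4.5)·(-4.5) + (-1.5)·(-1.5) + (2.5)·(2.5) + (0.5)·(0.5) + (2.5)·(2.5) + (0.5)·(0.5)) / 5 = 35.5/5 = 7.1
  Sample standard deviations s_i = √(s[i,i]):
  s(U) = √(4.1667) = 2.0412
  s(V) = √(7.1) = 2.6646

Step 3 — r_{ij} = s_{ij} / (s_i · s_j):
  r[U,U] = 1 (diagonal).
  r[U,V] = -0.3 / (2.0412 · 2.6646) = -0.3 / 5.4391 = -0.0552
  r[V,V] = 1 (diagonal).

R is symmetric with unit diagonal. Assembling:

R = [[1, -0.0552],
 [-0.0552, 1]]


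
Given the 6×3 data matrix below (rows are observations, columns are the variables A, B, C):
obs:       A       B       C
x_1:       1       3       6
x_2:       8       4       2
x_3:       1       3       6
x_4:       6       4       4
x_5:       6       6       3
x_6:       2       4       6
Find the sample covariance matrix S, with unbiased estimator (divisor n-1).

Step 1 — column means:
  mean(A) = (1 + 8 + 1 + 6 + 6 + 2) / 6 = 24/6 = 4
  mean(B) = (3 + 4 + 3 + 4 + 6 + 4) / 6 = 24/6 = 4
  mean(C) = (6 + 2 + 6 + 4 + 3 + 6) / 6 = 27/6 = 4.5

Step 2 — sample covariance S[i,j] = (1/(n-1)) · Σ_k (x_{k,i} - mean_i) · (x_{k,j} - mean_j), with n-1 = 5.
  S[A,A] = ((-3)·(-3) + (4)·(4) + (-3)·(-3) + (2)·(2) + (2)·(2) + (-2)·(-2)) / 5 = 46/5 = 9.2
  S[A,B] = ((-3)·(-1) + (4)·(0) + (-3)·(-1) + (2)·(0) + (2)·(2) + (-2)·(0)) / 5 = 10/5 = 2
  S[A,C] = ((-3)·(1.5) + (4)·(-2.5) + (-3)·(1.5) + (2)·(-0.5) + (2)·(-1.5) + (-2)·(1.5)) / 5 = -26/5 = -5.2
  S[B,B] = ((-1)·(-1) + (0)·(0) + (-1)·(-1) + (0)·(0) + (2)·(2) + (0)·(0)) / 5 = 6/5 = 1.2
  S[B,C] = ((-1)·(1.5) + (0)·(-2.5) + (-1)·(1.5) + (0)·(-0.5) + (2)·(-1.5) + (0)·(1.5)) / 5 = -6/5 = -1.2
  S[C,C] = ((1.5)·(1.5) + (-2.5)·(-2.5) + (1.5)·(1.5) + (-0.5)·(-0.5) + (-1.5)·(-1.5) + (1.5)·(1.5)) / 5 = 15.5/5 = 3.1

S is symmetric (S[j,i] = S[i,j]). Assembling:

S = [[9.2, 2, -5.2],
 [2, 1.2, -1.2],
 [-5.2, -1.2, 3.1]]


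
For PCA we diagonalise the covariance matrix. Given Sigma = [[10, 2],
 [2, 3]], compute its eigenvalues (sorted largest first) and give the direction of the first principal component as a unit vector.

Step 1 — characteristic polynomial of 2×2 Sigma:
  det(Sigma - λI) = λ² - trace · λ + det = 0.
  trace = 10 + 3 = 13, det = 10·3 - (2)² = 26.
Step 2 — discriminant:
  Δ = trace² - 4·det = 169 - 104 = 65.
Step 3 — eigenvalues:
  λ = (trace ± √Δ)/2 = (13 ± 8.0623)/2,
  λ_1 = 10.5311,  λ_2 = 2.4689.

Step 4 — unit eigenvector for λ_1: solve (Sigma - λ_1 I)v = 0. First row:
  (10 - 10.5311)·v_x + (2)·v_y = 0, i.e. (-0.5311)·v_x + (2)·v_y = 0,
  so v ∝ (b, λ_1 - a) = (2, 0.5311) = u.
  ||u|| = √((2)² + (0.5311)²) = √(4.2821) ≈ 2.0693,
  v_1 = u/||u|| ≈ (0.9665, 0.2567) (||v_1|| = 1).

λ_1 = 10.5311,  λ_2 = 2.4689;  v_1 ≈ (0.9665, 0.2567)


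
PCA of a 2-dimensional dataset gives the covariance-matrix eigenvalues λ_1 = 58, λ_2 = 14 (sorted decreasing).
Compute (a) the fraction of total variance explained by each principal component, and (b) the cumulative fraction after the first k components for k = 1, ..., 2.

Step 1 — total variance = trace(Sigma) = Σ λ_i = 58 + 14 = 72.

Step 2 — fraction explained by component i = λ_i / Σ λ:
  PC1: 58/72 = 0.8056
  PC2: 14/72 = 0.1944

Step 3 — cumulative fraction after k components = (λ_1 + ... + λ_k) / Σ λ:
  k = 1: 58/72 = 0.8056
  k = 2: (58 + 14)/72 = 72/72 = 1

Summary (fraction, with percent):

explained: PC1 0.8056 (80.56%), PC2 0.1944 (19.44%);  cumulative: 0.8056, 1


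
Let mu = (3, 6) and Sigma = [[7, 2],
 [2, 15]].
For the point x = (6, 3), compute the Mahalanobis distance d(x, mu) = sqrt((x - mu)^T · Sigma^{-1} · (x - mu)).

Step 1 — centre the observation: (x - mu) = (3, -3).

Step 2 — invert Sigma. det(Sigma) = 7·15 - (2)² = 101.
  Sigma^{-1} = (1/det) · [[d, -b], [-b, a]] = [[0.1485, -0.0198],
 [-0.0198, 0.0693]].

Step 3 — form the quadratic (x - mu)^T · Sigma^{-1} · (x - mu):
  Sigma^{-1} · (x - mu) = (0.505, -0.2673).
  (x - mu)^T · [Sigma^{-1} · (x - mu)] = (3)·(0.505) + (-3)·(-0.2673) = 2.3168.

Step 4 — take square root: d = √(2.3168) ≈ 1.5221.

d(x, mu) = √(2.3168) ≈ 1.5221
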